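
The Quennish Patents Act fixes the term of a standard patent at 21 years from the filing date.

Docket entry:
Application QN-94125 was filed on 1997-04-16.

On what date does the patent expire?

2018-04-16

Filing date + 21 years → 16 April 2018.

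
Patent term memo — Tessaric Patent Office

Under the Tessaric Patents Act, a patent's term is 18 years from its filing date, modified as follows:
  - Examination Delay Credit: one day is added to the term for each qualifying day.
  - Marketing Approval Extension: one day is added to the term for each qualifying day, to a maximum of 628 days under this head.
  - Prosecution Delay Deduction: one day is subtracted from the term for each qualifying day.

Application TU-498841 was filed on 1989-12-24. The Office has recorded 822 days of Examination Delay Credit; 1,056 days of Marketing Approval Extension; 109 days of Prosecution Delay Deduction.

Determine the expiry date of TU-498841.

2011-08-26

Base term: filing date + 18 years → 24 December 2007.
Examination Delay Credit: +822 days → 25 March 2010.
Marketing Approval Extension: 1056 days claimed exceeds the 628-day cap, so +628 days → 13 December 2011.
Prosecution Delay Deduction: −109 days → 26 August 2011.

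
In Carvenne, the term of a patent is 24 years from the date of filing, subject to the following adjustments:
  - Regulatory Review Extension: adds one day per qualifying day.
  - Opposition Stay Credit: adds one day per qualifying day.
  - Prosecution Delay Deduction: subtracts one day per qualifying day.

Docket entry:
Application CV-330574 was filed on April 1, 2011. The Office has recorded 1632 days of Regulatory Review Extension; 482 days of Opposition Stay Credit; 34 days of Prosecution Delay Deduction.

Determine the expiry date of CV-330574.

December 10, 2040

Base term: filing date + 24 years → 1 April 2035.
Regulatory Review Extension: +1632 days → 19 September 2039.
Opposition Stay Credit: +482 days → 13 January 2041.
Prosecution Delay Deduction: −34 days → 10 December 2040.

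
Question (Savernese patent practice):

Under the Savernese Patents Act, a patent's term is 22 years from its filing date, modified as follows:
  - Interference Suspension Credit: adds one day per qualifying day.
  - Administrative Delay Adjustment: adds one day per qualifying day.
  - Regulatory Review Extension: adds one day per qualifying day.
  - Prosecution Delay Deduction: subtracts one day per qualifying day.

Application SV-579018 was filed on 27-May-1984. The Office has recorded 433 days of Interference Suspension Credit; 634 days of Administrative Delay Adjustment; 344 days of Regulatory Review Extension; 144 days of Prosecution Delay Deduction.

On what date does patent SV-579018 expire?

Base term: filing date + 22 years → 27 May 2006.
Interference Suspension Credit: +433 days → 3 August 2007.
Administrative Delay Adjustment: +634 days → 28 April 2009.
Regulatory Review Extension: +344 days → 7 April 2010.
Prosecution Delay Deduction: −144 days → 14 November 2009.

2009-11-14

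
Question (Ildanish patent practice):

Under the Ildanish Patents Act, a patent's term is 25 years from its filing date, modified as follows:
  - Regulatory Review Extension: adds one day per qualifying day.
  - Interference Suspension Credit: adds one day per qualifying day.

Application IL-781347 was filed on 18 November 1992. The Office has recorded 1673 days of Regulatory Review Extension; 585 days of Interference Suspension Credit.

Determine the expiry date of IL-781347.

Base term: filing date + 25 years → 18 November 2017.
Regulatory Review Extension: +1673 days → 18 June 2022.
Interference Suspension Credit: +585 days → 24 January 2024.

January 24, 2024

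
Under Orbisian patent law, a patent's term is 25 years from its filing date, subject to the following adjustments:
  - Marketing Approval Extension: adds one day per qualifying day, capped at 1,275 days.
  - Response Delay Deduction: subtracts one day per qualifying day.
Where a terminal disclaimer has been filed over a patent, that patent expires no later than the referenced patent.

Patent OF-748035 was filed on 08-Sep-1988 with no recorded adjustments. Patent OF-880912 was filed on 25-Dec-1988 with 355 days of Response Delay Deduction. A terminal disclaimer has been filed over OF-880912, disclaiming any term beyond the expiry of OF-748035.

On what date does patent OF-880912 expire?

Natural term of OF-880912:
  Base: filing + 25 years → 25 December 2013.
  Response Delay Deduction: −355 days → 4 January 2013.
Expiry of referenced patent OF-748035:
  Base: filing + 25 years → 8 September 2013.
Terminal disclaimer: OF-880912 expires on the earlier of 4 January 2013 and 8 September 2013.

2013-01-04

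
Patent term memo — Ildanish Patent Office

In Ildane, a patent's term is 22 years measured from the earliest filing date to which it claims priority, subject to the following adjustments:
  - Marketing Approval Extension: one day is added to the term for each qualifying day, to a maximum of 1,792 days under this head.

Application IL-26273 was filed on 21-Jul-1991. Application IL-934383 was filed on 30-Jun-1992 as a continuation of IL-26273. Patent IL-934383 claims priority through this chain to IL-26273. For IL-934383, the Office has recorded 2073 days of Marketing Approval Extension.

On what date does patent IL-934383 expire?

June 17, 2018

Earliest priority filing: 21 July 1991.
Base term: 21 July 1991 + 22 years → 21 July 2013.
Marketing Approval Extension: 2073 days claimed exceeds the 1792-day cap, so +1792 days → 17 June 2018.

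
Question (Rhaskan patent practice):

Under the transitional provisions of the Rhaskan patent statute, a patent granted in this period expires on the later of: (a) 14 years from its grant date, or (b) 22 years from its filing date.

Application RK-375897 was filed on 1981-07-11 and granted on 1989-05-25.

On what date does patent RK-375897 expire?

(a) grant + 14 years → 25 May 2003.
(b) filing + 22 years → 11 July 2003.
Later of the two: 11 July 2003.

July 11, 2003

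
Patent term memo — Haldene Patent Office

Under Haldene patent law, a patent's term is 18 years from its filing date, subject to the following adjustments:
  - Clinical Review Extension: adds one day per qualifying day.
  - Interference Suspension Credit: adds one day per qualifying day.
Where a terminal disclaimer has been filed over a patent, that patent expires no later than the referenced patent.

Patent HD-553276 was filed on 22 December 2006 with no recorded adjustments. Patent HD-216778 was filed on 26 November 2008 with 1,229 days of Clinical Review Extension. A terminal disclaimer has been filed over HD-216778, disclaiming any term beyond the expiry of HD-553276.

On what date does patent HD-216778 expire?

Natural term of HD-216778:
  Base: filing + 18 years → 26 November 2026.
  Clinical Review Extension: +1229 days → 8 April 2030.
Expiry of referenced patent HD-553276:
  Base: filing + 18 years → 22 December 2024.
Terminal disclaimer: HD-216778 expires on the earlier of 8 April 2030 and 22 December 2024.

December 22, 2024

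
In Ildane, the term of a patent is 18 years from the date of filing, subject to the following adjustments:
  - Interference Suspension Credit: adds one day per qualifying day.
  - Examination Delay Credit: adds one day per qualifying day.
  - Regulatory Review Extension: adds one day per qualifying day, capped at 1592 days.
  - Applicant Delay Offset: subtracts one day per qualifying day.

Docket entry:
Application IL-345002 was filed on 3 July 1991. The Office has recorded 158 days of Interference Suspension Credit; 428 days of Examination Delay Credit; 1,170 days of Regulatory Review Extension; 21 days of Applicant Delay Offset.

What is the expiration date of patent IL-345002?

April 3, 2014

Base term: filing date + 18 years → 3 July 2009.
Interference Suspension Credit: +158 days → 8 December 2009.
Examination Delay Credit: +428 days → 9 February 2011.
Regulatory Review Extension: 1170 days (within the 1592-day cap) → +1170 days → 24 April 2014.
Applicant Delay Offset: −21 days → 3 April 2014.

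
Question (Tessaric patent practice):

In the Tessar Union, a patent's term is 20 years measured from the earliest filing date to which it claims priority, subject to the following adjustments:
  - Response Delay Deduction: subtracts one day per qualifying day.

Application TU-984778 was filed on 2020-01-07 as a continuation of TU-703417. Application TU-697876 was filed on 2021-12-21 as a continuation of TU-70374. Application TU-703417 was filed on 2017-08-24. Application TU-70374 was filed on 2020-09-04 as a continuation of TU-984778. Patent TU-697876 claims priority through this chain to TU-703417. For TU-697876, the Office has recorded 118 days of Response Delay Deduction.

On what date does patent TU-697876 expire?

Earliest priority filing: 24 August 2017.
Base term: 24 August 2017 + 20 years → 24 August 2037.
Response Delay Deduction: −118 days → 28 April 2037.

2037-04-28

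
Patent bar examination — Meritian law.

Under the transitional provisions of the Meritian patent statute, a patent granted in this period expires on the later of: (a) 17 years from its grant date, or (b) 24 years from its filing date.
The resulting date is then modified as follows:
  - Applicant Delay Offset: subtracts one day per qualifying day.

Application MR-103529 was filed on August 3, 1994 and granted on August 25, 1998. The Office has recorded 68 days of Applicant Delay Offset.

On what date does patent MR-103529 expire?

May 27, 2018

(a) grant + 17 years → 25 August 2015.
(b) filing + 24 years → 3 August 2018.
Later of the two: 3 August 2018.
Applicant Delay Offset: −68 days → 27 May 2018.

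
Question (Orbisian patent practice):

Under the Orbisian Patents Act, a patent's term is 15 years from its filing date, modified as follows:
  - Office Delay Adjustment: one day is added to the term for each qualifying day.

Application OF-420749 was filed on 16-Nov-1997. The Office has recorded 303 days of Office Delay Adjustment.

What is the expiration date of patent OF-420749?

Base term: filing date + 15 years → 16 November 2012.
Office Delay Adjustment: +303 days → 15 September 2013.

September 15, 2013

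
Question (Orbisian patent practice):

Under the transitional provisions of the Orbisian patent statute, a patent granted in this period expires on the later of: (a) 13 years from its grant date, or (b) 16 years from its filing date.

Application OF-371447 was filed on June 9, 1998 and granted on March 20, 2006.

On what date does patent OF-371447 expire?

(a) grant + 13 years → 20 March 2019.
(b) filing + 16 years → 9 June 2014.
Later of the two: 20 March 2019.

March 20, 2019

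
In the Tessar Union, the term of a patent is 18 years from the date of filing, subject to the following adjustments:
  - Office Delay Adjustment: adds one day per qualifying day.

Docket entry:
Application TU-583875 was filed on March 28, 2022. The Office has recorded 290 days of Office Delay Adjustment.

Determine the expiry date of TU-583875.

January 12, 2041

Base term: filing date + 18 years → 28 March 2040.
Office Delay Adjustment: +290 days → 12 January 2041.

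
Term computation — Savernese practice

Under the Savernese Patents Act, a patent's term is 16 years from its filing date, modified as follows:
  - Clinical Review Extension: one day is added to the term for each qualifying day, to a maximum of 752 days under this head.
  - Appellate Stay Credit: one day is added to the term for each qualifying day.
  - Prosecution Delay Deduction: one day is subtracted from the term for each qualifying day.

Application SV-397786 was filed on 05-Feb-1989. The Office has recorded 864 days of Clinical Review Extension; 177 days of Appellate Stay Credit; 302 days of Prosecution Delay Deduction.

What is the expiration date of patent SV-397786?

Base term: filing date + 16 years → 5 February 2005.
Clinical Review Extension: 864 days claimed exceeds the 752-day cap, so +752 days → 27 February 2007.
Appellate Stay Credit: +177 days → 23 August 2007.
Prosecution Delay Deduction: −302 days → 25 October 2006.

2006-10-25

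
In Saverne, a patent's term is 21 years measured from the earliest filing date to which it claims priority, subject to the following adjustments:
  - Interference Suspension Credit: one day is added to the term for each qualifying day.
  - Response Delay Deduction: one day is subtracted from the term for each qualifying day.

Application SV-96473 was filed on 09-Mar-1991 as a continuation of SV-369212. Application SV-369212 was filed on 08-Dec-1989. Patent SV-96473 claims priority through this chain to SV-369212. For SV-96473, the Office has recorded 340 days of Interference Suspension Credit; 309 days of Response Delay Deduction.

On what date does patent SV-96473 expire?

January 8, 2011

Earliest priority filing: 8 December 1989.
Base term: 8 December 1989 + 21 years → 8 December 2010.
Interference Suspension Credit: +340 days → 13 November 2011.
Response Delay Deduction: −309 days → 8 January 2011.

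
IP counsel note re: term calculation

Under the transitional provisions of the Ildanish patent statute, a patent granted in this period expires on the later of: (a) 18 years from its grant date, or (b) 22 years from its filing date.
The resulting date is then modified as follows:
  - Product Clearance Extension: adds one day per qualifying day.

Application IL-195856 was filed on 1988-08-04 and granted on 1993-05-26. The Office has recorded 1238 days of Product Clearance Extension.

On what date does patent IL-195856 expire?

(a) grant + 18 years → 26 May 2011.
(b) filing + 22 years → 4 August 2010.
Later of the two: 26 May 2011.
Product Clearance Extension: +1238 days → 15 October 2014.

2014-10-15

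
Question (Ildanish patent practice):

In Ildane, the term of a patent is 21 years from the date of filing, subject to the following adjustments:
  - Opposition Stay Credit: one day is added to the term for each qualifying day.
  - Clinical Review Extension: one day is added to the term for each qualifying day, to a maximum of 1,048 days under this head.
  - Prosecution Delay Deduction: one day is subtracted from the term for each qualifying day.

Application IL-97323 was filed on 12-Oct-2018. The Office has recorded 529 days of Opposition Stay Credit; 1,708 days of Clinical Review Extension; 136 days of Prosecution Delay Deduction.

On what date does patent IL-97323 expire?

Base term: filing date + 21 years → 12 October 2039.
Opposition Stay Credit: +529 days → 24 March 2041.
Clinical Review Extension: 1708 days claimed exceeds the 1048-day cap, so +1048 days → 5 February 2044.
Prosecution Delay Deduction: −136 days → 22 September 2043.

2043-09-22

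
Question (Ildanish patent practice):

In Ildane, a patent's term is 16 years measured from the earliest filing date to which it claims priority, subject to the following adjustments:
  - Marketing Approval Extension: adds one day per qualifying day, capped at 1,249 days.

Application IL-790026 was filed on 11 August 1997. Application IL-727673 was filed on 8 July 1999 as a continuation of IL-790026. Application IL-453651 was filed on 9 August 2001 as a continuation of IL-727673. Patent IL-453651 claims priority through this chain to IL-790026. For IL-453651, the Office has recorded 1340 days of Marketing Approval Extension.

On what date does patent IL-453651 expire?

January 11, 2017

Earliest priority filing: 11 August 1997.
Base term: 11 August 1997 + 16 years → 11 August 2013.
Marketing Approval Extension: 1340 days claimed exceeds the 1249-day cap, so +1249 days → 11 January 2017.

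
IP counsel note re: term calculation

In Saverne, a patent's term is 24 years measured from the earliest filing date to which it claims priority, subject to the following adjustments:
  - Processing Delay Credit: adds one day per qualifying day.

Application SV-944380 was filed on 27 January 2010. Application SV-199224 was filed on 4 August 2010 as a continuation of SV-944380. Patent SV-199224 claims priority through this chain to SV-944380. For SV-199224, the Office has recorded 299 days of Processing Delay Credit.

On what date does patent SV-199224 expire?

Earliest priority filing: 27 January 2010.
Base term: 27 January 2010 + 24 years → 27 January 2034.
Processing Delay Credit: +299 days → 22 November 2034.

November 22, 2034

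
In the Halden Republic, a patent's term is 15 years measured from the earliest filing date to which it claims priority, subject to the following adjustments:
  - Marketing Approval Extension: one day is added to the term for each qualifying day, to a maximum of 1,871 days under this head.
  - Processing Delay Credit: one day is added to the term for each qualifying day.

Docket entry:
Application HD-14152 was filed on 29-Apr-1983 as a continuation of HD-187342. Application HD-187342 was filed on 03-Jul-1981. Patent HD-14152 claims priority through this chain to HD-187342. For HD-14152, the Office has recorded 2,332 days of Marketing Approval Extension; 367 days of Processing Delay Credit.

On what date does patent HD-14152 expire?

Earliest priority filing: 3 July 1981.
Base term: 3 July 1981 + 15 years → 3 July 1996.
Marketing Approval Extension: 2332 days claimed exceeds the 1871-day cap, so +1871 days → 17 August 2001.
Processing Delay Credit: +367 days → 19 August 2002.

August 19, 2002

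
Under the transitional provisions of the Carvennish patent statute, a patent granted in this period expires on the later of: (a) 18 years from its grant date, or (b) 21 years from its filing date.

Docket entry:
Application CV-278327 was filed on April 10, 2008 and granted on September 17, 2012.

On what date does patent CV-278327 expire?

(a) grant + 18 years → 17 September 2030.
(b) filing + 21 years → 10 April 2029.
Later of the two: 17 September 2030.

September 17, 2030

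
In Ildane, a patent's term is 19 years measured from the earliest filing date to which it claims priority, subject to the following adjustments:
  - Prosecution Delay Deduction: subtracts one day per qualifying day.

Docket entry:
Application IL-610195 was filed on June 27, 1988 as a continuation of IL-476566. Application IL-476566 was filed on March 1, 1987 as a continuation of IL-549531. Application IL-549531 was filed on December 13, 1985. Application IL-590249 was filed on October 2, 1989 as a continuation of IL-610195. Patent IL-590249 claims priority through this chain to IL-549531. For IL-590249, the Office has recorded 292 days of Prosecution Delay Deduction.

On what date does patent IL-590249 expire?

2004-02-25

Earliest priority filing: 13 December 1985.
Base term: 13 December 1985 + 19 years → 13 December 2004.
Prosecution Delay Deduction: −292 days → 25 February 2004.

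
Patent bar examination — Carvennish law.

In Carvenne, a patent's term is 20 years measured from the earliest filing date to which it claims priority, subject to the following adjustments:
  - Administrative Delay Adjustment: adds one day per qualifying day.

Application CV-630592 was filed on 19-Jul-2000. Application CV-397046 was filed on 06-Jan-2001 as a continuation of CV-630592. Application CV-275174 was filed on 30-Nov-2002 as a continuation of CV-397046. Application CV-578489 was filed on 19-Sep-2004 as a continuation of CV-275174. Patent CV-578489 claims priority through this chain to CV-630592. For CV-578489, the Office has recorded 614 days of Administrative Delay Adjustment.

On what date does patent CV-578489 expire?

Earliest priority filing: 19 July 2000.
Base term: 19 July 2000 + 20 years → 19 July 2020.
Administrative Delay Adjustment: +614 days → 25 March 2022.

March 25, 2022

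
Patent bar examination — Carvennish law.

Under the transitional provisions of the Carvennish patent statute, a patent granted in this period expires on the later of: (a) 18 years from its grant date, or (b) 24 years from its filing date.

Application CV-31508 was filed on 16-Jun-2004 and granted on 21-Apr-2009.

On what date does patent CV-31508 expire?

(a) grant + 18 years → 21 April 2027.
(b) filing + 24 years → 16 June 2028.
Later of the two: 16 June 2028.

June 16, 2028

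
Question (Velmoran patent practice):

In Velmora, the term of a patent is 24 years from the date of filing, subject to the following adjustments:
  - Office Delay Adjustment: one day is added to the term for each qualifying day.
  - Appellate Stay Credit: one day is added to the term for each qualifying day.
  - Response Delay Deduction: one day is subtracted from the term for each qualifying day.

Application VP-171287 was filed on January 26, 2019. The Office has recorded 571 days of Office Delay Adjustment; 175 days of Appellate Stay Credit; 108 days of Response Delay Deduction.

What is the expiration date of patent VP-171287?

October 25, 2044

Base term: filing date + 24 years → 26 January 2043.
Office Delay Adjustment: +571 days → 19 August 2044.
Appellate Stay Credit: +175 days → 10 February 2045.
Response Delay Deduction: −108 days → 25 October 2044.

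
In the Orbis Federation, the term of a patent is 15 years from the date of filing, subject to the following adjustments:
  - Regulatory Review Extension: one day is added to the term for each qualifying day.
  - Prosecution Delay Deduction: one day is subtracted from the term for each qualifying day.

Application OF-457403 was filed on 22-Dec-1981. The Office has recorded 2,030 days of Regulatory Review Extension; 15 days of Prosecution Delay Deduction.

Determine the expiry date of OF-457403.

June 29, 2002

Base term: filing date + 15 years → 22 December 1996.
Regulatory Review Extension: +2030 days → 14 July 2002.
Prosecution Delay Deduction: −15 days → 29 June 2002.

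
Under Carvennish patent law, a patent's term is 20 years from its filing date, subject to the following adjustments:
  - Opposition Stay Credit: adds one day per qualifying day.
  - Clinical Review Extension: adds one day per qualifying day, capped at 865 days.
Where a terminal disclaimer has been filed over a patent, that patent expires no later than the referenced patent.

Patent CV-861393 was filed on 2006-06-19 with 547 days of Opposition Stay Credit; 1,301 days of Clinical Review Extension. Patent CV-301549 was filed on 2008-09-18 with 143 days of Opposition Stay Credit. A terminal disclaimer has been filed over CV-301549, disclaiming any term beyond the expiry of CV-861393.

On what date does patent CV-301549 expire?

February 8, 2029

Natural term of CV-301549:
  Base: filing + 20 years → 18 September 2028.
  Opposition Stay Credit: +143 days → 8 February 2029.
Expiry of referenced patent CV-861393:
  Base: filing + 20 years → 19 June 2026.
  Opposition Stay Credit: +547 days → 18 December 2027.
  Clinical Review Extension: 1301 days claimed exceeds the 865-day cap, so +865 days → 1 May 2030.
Terminal disclaimer: CV-301549 expires on the earlier of 8 February 2029 and 1 May 2030.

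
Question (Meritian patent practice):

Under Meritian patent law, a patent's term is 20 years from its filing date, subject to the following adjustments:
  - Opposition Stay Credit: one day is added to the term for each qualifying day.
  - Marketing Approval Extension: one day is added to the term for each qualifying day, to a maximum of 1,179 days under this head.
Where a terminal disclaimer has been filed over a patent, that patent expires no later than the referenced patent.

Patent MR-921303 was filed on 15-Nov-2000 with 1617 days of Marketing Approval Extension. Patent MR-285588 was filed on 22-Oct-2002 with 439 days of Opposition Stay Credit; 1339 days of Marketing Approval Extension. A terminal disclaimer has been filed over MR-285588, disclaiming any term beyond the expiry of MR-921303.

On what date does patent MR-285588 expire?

Natural term of MR-285588:
  Base: filing + 20 years → 22 October 2022.
  Opposition Stay Credit: +439 days → 4 January 2024.
  Marketing Approval Extension: 1339 days claimed exceeds the 1179-day cap, so +1179 days → 28 March 2027.
Expiry of referenced patent MR-921303:
  Base: filing + 20 years → 15 November 2020.
  Marketing Approval Extension: 1617 days claimed exceeds the 1179-day cap, so +1179 days → 7 February 2024.
Terminal disclaimer: MR-285588 expires on the earlier of 28 March 2027 and 7 February 2024.

2024-02-07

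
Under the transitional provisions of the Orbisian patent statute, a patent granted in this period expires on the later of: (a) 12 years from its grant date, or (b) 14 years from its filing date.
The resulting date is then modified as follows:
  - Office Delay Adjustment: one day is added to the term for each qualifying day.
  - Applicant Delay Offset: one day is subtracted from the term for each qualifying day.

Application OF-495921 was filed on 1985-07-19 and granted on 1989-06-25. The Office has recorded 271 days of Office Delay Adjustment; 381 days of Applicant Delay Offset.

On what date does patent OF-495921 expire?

(a) grant + 12 years → 25 June 2001.
(b) filing + 14 years → 19 July 1999.
Later of the two: 25 June 2001.
Office Delay Adjustment: +271 days → 23 March 2002.
Applicant Delay Offset: −381 days → 7 March 2001.

March 7, 2001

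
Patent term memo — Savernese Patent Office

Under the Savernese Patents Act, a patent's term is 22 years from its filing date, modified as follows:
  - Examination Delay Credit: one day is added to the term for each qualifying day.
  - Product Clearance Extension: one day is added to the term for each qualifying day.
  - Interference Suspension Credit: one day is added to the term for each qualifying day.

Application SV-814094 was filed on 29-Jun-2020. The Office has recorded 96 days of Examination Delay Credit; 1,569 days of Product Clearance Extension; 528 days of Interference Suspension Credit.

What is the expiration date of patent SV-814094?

Base term: filing date + 22 years → 29 June 2042.
Examination Delay Credit: +96 days → 3 October 2042.
Product Clearance Extension: +1569 days → 19 January 2047.
Interference Suspension Credit: +528 days → 30 June 2048.

June 30, 2048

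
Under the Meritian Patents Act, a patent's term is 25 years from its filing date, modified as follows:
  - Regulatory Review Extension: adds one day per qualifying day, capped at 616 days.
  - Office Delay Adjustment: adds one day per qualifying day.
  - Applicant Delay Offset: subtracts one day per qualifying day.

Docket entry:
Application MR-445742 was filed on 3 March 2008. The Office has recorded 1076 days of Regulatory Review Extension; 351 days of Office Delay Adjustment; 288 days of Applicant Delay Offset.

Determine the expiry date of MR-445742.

Base term: filing date + 25 years → 3 March 2033.
Regulatory Review Extension: 1076 days claimed exceeds the 616-day cap, so +616 days → 9 November 2034.
Office Delay Adjustment: +351 days → 26 October 2035.
Applicant Delay Offset: −288 days → 11 January 2035.

January 11, 2035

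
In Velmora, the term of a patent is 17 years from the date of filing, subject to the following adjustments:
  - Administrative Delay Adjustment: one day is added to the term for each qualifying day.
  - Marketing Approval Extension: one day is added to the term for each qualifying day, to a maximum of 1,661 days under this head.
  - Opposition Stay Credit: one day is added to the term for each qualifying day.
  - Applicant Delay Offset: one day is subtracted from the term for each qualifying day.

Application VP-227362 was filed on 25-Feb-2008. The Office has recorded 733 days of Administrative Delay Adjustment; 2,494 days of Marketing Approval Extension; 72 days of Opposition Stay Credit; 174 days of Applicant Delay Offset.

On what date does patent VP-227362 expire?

Base term: filing date + 17 years → 25 February 2025.
Administrative Delay Adjustment: +733 days → 28 February 2027.
Marketing Approval Extension: 2494 days claimed exceeds the 1661-day cap, so +1661 days → 16 September 2031.
Opposition Stay Credit: +72 days → 27 November 2031.
Applicant Delay Offset: −174 days → 6 June 2031.

2031-06-06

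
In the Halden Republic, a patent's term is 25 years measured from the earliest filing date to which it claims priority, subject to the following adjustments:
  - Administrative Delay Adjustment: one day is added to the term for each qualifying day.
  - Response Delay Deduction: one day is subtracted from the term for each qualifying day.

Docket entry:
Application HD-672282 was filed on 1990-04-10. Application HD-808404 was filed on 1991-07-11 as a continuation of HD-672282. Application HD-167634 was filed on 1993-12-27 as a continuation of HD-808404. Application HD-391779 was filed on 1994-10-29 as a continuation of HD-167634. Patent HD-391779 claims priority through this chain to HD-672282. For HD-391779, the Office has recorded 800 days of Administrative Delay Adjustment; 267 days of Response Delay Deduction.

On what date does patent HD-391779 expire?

Earliest priority filing: 10 April 1990.
Base term: 10 April 1990 + 25 years → 10 April 2015.
Administrative Delay Adjustment: +800 days → 18 June 2017.
Response Delay Deduction: −267 days → 24 September 2016.

2016-09-24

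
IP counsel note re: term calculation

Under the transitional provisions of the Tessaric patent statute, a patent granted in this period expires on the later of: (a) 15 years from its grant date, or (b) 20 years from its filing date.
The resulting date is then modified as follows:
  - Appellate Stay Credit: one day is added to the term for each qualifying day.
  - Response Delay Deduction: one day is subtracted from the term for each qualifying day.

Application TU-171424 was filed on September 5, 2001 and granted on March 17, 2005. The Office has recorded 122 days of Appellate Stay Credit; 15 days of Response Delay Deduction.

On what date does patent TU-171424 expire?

December 21, 2021

(a) grant + 15 years → 17 March 2020.
(b) filing + 20 years → 5 September 2021.
Later of the two: 5 September 2021.
Appellate Stay Credit: +122 days → 5 January 2022.
Response Delay Deduction: −15 days → 21 December 2021.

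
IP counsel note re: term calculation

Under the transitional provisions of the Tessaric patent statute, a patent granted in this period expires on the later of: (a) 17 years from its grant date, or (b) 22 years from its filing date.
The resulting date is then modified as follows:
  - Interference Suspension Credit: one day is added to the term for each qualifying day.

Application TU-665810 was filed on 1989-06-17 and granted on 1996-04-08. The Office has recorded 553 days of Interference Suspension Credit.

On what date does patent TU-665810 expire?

(a) grant + 17 years → 8 April 2013.
(b) filing + 22 years → 17 June 2011.
Later of the two: 8 April 2013.
Interference Suspension Credit: +553 days → 13 October 2014.

October 13, 2014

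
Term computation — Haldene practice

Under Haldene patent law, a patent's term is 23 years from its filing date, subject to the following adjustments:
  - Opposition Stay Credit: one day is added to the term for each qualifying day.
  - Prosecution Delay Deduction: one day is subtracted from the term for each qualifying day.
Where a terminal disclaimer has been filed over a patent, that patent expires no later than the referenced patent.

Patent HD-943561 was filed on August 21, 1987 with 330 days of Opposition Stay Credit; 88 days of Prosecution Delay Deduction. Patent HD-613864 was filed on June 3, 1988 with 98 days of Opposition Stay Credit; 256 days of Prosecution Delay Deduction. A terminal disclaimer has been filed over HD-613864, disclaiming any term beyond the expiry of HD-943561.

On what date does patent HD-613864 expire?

December 27, 2010

Natural term of HD-613864:
  Base: filing + 23 years → 3 June 2011.
  Opposition Stay Credit: +98 days → 9 September 2011.
  Prosecution Delay Deduction: −256 days → 27 December 2010.
Expiry of referenced patent HD-943561:
  Base: filing + 23 years → 21 August 2010.
  Opposition Stay Credit: +330 days → 17 July 2011.
  Prosecution Delay Deduction: −88 days → 20 April 2011.
Terminal disclaimer: HD-613864 expires on the earlier of 27 December 2010 and 20 April 2011.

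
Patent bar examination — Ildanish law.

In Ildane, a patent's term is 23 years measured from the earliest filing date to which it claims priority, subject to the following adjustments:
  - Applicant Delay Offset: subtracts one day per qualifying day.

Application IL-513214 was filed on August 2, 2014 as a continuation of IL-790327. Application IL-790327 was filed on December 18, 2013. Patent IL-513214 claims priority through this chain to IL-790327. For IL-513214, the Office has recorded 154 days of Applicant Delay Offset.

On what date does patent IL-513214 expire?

July 17, 2036

Earliest priority filing: 18 December 2013.
Base term: 18 December 2013 + 23 years → 18 December 2036.
Applicant Delay Offset: −154 days → 17 July 2036.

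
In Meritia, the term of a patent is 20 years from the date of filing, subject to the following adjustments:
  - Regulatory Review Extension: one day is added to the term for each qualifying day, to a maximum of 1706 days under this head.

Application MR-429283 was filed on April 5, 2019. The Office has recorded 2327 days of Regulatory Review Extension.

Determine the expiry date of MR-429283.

2043-12-06

Base term: filing date + 20 years → 5 April 2039.
Regulatory Review Extension: 2327 days claimed exceeds the 1706-day cap, so +1706 days → 6 December 2043.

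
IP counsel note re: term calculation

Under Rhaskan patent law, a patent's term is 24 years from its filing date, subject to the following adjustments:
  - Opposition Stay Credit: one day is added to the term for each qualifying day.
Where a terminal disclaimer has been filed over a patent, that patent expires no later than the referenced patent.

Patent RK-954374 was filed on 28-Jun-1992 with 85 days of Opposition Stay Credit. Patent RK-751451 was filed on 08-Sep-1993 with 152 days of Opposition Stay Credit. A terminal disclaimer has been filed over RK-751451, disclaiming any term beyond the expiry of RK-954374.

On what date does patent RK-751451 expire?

September 21, 2016

Natural term of RK-751451:
  Base: filing + 24 years → 8 September 2017.
  Opposition Stay Credit: +152 days → 7 February 2018.
Expiry of referenced patent RK-954374:
  Base: filing + 24 years → 28 June 2016.
  Opposition Stay Credit: +85 days → 21 September 2016.
Terminal disclaimer: RK-751451 expires on the earlier of 7 February 2018 and 21 September 2016.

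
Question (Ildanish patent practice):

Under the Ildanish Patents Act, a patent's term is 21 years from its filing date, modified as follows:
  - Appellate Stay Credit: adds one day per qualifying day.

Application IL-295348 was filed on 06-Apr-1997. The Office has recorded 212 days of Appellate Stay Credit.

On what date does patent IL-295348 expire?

November 4, 2018

Base term: filing date + 21 years → 6 April 2018.
Appellate Stay Credit: +212 days → 4 November 2018.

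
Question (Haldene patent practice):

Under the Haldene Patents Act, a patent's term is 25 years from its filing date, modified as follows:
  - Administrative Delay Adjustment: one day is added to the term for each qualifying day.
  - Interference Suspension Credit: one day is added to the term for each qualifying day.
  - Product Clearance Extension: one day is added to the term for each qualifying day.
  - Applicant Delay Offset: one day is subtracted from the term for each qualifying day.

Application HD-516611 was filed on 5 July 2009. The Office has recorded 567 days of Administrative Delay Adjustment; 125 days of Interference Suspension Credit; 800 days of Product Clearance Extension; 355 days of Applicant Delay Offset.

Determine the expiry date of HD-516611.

Base term: filing date + 25 years → 5 July 2034.
Administrative Delay Adjustment: +567 days → 23 January 2036.
Interference Suspension Credit: +125 days → 27 May 2036.
Product Clearance Extension: +800 days → 5 August 2038.
Applicant Delay Offset: −355 days → 15 August 2037.

August 15, 2037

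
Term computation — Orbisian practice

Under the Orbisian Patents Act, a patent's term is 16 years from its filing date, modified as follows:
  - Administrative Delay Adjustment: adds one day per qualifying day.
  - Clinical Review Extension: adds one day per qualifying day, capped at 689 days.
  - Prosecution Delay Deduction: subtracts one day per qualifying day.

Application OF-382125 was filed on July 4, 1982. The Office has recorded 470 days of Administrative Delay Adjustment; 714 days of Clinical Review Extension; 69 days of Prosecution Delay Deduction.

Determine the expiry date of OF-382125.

Base term: filing date + 16 years → 4 July 1998.
Administrative Delay Adjustment: +470 days → 17 October 1999.
Clinical Review Extension: 714 days claimed exceeds the 689-day cap, so +689 days → 5 September 2001.
Prosecution Delay Deduction: −69 days → 28 June 2001.

June 28, 2001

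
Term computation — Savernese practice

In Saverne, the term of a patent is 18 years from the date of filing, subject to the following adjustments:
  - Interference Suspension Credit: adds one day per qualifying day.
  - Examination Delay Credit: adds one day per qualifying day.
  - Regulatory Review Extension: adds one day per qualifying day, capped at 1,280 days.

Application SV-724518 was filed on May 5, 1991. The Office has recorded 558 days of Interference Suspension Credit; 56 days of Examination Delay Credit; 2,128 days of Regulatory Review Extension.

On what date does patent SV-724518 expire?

Base term: filing date + 18 years → 5 May 2009.
Interference Suspension Credit: +558 days → 14 November 2010.
Examination Delay Credit: +56 days → 9 January 2011.
Regulatory Review Extension: 2128 days claimed exceeds the 1280-day cap, so +1280 days → 12 July 2014.

July 12, 2014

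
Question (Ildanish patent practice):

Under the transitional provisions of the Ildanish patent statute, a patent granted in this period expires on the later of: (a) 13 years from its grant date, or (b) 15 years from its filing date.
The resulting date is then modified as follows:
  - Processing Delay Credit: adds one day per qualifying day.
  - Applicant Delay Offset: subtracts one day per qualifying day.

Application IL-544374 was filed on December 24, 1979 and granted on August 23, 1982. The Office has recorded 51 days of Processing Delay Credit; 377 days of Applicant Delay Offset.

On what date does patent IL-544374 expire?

1994-10-01

(a) grant + 13 years → 23 August 1995.
(b) filing + 15 years → 24 December 1994.
Later of the two: 23 August 1995.
Processing Delay Credit: +51 days → 13 October 1995.
Applicant Delay Offset: −377 days → 1 October 1994.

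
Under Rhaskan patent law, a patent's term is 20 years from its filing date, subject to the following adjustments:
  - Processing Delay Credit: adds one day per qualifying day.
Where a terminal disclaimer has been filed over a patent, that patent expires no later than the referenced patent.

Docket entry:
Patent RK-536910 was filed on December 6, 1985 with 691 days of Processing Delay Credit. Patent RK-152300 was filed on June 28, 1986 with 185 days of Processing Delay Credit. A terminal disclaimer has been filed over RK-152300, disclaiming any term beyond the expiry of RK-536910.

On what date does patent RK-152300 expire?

December 30, 2006

Natural term of RK-152300:
  Base: filing + 20 years → 28 June 2006.
  Processing Delay Credit: +185 days → 30 December 2006.
Expiry of referenced patent RK-536910:
  Base: filing + 20 years → 6 December 2005.
  Processing Delay Credit: +691 days → 28 October 2007.
Terminal disclaimer: RK-152300 expires on the earlier of 30 December 2006 and 28 October 2007.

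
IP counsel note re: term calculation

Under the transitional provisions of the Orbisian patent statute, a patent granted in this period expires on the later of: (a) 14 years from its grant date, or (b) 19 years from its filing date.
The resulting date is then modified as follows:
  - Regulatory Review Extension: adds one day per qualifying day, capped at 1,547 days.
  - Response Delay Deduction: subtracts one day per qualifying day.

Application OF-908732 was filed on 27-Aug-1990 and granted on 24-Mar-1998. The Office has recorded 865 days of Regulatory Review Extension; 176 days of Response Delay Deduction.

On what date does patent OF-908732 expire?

(a) grant + 14 years → 24 March 2012.
(b) filing + 19 years → 27 August 2009.
Later of the two: 24 March 2012.
Regulatory Review Extension: 865 days (within the 1547-day cap) → +865 days → 6 August 2014.
Response Delay Deduction: −176 days → 11 February 2014.

February 11, 2014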